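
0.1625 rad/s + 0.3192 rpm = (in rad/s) 0.1959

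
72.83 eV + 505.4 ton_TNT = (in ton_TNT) 505.4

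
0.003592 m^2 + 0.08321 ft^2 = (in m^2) 0.01132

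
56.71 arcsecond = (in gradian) 0.0175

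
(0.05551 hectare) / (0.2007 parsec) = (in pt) 2.541e-10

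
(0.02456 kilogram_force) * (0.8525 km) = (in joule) 205.3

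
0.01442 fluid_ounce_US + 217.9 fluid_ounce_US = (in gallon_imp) 1.418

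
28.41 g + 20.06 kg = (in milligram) 2.009e+07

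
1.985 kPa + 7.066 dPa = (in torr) 14.89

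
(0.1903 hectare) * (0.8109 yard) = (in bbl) 8875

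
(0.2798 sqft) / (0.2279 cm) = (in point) 3.233e+04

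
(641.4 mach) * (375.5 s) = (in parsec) 2.658e-09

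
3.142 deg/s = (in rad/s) 0.05484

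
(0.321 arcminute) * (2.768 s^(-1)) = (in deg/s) 0.01481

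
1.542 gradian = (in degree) 1.388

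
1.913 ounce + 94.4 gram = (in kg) 0.1486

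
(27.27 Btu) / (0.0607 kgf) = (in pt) 1.37e+08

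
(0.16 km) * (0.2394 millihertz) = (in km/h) 0.1379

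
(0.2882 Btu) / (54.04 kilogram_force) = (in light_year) 6.065e-17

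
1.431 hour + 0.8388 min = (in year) 0.000165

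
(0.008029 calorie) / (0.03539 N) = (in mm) 949.2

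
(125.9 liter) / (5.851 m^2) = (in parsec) 6.973e-19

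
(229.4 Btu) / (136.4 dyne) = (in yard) 1.941e+08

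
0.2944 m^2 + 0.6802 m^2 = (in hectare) 9.746e-05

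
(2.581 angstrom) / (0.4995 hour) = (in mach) 4.215e-16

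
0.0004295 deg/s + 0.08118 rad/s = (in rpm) 0.7753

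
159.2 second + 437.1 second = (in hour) 0.1656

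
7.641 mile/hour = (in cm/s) 341.6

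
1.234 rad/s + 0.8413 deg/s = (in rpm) 11.92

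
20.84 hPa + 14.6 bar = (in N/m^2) 1.462e+06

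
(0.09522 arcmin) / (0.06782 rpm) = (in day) 4.514e-08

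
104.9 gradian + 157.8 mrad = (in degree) 103.5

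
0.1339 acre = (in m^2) 541.9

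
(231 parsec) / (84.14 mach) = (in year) 7.889e+06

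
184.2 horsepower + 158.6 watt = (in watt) 1.375e+05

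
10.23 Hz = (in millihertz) 1.023e+04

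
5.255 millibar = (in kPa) 0.5255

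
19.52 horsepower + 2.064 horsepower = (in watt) 1.61e+04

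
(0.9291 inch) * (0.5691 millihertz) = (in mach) 3.944e-08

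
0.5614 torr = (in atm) 0.0007387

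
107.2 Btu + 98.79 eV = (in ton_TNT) 2.703e-05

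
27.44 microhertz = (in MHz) 2.744e-11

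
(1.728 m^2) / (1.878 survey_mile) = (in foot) 0.001876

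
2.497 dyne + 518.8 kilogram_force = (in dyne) 5.088e+08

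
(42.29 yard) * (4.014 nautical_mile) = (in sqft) 3.094e+06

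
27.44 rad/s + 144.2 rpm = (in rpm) 406.2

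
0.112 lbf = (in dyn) 4.982e+04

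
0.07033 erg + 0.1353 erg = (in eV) 1.283e+11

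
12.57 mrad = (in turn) 0.002001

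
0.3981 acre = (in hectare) 0.1611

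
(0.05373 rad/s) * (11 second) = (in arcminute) 2032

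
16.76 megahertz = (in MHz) 16.76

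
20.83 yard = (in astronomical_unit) 1.273e-10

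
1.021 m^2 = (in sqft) 10.99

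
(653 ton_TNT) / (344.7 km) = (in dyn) 7.926e+11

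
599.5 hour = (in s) 2.158e+06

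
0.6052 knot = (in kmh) 1.121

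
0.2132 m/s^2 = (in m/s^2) 0.2132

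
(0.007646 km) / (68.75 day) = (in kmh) 4.634e-06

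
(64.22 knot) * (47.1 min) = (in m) 9.336e+04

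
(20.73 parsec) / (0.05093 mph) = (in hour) 7.804e+15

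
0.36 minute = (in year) 6.849e-07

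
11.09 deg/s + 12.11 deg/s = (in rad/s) 0.4049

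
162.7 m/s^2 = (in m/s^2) 162.7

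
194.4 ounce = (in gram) 5511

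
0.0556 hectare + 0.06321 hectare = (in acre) 0.2936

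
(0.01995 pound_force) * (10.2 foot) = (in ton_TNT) 6.594e-11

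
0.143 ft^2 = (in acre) 3.283e-06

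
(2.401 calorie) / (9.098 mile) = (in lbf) 0.0001542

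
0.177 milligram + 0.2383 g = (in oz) 0.008412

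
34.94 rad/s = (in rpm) 333.7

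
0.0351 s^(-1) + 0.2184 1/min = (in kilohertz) 3.874e-05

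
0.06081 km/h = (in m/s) 0.01689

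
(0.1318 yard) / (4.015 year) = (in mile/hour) 2.129e-09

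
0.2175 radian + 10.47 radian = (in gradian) 680.4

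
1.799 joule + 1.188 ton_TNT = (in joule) 4.971e+09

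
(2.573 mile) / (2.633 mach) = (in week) 7.637e-06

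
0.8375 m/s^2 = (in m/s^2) 0.8375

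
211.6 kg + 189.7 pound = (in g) 2.976e+05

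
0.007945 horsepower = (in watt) 5.925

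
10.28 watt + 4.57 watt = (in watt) 14.85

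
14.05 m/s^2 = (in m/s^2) 14.05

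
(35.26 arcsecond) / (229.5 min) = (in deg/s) 7.113e-07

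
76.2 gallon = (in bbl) 1.814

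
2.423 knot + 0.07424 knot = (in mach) 0.003773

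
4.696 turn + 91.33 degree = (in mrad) 3.11e+04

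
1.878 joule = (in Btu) 0.00178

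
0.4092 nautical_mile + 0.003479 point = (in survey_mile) 0.4709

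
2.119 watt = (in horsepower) 0.002842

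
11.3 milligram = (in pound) 2.491e-05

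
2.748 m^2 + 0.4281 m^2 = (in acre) 0.0007848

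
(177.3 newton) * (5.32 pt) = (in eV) 2.077e+18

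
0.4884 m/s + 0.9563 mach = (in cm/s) 3.261e+04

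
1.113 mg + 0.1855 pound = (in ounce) 2.968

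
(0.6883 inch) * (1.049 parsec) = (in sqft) 6.091e+15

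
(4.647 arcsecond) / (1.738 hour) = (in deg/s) 2.063e-07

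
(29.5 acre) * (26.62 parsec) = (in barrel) 6.168e+23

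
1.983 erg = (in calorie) 4.739e-08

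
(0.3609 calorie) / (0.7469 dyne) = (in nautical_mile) 109.2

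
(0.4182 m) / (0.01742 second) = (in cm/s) 2401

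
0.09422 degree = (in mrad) 1.644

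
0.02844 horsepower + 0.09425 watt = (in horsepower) 0.02857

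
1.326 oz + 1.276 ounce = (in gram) 73.77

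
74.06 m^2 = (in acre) 0.0183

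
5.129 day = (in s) 4.431e+05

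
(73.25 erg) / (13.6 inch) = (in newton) 2.12e-05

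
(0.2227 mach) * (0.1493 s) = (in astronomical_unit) 7.568e-11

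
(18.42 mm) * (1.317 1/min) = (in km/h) 0.001456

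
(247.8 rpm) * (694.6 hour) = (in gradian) 4.131e+09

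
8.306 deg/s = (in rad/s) 0.145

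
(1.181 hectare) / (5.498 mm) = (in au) 1.436e-05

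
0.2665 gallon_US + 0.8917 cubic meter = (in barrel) 5.615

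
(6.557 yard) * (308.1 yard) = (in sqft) 1.818e+04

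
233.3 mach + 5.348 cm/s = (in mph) 1.777e+05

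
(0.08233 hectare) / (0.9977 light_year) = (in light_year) 9.22e-30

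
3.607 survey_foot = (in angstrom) 1.099e+10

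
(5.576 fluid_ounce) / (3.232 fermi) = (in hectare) 5.102e+06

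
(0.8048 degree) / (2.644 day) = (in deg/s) 3.523e-06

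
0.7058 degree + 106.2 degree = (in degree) 106.9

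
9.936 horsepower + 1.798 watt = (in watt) 7411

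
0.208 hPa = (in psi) 0.003017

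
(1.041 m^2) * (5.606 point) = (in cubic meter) 0.002059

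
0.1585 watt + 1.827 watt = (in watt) 1.986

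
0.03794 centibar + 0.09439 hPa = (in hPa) 0.4738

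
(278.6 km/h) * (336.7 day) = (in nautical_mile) 1.216e+06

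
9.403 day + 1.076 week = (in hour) 406.4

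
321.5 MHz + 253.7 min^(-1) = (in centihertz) 3.215e+10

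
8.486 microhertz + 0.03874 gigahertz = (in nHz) 3.874e+16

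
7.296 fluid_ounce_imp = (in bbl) 0.001304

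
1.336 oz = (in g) 37.87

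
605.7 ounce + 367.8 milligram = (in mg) 1.717e+07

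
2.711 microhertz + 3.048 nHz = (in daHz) 2.714e-07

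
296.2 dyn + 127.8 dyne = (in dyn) 424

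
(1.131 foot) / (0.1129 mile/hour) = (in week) 1.129e-05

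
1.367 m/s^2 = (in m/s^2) 1.367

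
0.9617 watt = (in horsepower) 0.00129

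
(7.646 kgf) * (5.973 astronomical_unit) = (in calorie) 1.601e+13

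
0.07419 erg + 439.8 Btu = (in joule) 4.64e+05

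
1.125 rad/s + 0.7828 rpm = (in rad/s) 1.207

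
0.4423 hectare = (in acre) 1.093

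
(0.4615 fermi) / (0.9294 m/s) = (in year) 1.575e-23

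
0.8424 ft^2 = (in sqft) 0.8424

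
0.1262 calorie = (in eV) 3.296e+18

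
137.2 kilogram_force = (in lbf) 302.5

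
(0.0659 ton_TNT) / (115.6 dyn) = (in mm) 2.385e+14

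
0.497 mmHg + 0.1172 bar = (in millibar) 117.9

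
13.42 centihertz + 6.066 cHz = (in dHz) 1.949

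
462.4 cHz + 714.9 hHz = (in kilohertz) 71.49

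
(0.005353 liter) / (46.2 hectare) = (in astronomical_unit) 7.745e-23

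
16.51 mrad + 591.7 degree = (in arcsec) 2.134e+06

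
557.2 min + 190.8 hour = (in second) 7.203e+05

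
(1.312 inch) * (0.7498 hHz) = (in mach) 0.007338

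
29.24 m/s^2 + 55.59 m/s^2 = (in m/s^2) 84.83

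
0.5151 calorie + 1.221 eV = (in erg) 2.155e+07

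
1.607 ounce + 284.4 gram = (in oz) 11.64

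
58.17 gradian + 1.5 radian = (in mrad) 2414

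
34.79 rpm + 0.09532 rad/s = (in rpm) 35.7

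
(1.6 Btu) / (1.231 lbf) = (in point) 8.739e+05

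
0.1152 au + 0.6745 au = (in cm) 1.181e+13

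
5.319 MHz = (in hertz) 5.319e+06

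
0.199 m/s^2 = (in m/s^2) 0.199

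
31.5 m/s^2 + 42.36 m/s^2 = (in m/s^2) 73.86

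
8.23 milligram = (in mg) 8.23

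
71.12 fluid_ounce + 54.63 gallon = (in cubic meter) 0.2089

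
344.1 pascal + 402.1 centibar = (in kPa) 402.4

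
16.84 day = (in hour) 404.2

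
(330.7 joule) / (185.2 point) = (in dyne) 5.062e+08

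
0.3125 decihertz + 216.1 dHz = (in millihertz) 2.164e+04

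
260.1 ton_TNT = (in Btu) 1.031e+09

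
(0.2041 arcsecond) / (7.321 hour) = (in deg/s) 2.151e-09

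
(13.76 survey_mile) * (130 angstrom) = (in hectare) 2.879e-08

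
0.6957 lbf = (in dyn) 3.095e+05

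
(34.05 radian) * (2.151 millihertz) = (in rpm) 0.6994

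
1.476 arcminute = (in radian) 0.0004294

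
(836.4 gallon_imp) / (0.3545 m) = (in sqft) 115.5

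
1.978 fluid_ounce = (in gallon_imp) 0.01287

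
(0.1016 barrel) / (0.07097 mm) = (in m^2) 227.6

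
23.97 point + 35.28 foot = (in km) 0.01076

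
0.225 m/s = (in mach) 0.0006608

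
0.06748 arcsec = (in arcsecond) 0.06748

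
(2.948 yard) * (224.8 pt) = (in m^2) 0.2138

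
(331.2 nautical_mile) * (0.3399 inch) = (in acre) 1.309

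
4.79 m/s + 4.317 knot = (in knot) 13.63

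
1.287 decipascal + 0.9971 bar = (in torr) 747.9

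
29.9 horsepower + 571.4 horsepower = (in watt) 4.484e+05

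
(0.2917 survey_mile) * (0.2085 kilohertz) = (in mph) 2.19e+05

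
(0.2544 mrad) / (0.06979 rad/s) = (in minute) 6.075e-05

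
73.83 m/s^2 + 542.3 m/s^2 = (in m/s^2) 616.1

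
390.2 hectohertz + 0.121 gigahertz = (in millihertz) 1.21e+11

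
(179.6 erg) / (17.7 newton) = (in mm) 0.001015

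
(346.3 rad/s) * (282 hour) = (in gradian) 2.238e+10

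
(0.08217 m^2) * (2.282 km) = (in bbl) 1179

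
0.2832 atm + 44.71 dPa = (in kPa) 28.7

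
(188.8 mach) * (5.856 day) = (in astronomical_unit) 0.2174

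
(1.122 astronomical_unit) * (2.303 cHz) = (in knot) 7.514e+09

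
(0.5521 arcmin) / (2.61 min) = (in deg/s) 5.876e-05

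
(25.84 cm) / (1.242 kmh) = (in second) 0.749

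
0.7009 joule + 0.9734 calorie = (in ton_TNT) 1.141e-09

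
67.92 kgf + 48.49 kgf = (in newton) 1142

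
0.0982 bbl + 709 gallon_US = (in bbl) 16.98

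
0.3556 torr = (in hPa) 0.4741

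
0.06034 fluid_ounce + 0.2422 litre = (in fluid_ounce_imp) 8.587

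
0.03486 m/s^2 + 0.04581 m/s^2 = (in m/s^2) 0.08067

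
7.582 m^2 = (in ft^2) 81.61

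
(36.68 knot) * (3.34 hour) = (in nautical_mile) 122.5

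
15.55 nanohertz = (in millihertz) 1.555e-05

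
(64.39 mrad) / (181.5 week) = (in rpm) 5.601e-09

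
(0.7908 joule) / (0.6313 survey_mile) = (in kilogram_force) 7.937e-05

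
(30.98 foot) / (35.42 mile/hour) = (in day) 6.902e-06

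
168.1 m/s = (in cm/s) 1.681e+04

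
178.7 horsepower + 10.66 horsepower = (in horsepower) 189.4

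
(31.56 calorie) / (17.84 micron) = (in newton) 7.402e+06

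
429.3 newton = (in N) 429.3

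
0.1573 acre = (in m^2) 636.6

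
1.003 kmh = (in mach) 0.0008182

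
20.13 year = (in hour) 1.763e+05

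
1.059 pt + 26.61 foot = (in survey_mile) 0.00504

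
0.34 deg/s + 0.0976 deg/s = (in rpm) 0.07293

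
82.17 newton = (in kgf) 8.379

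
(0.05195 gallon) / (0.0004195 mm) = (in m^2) 468.8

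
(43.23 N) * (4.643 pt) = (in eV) 4.42e+17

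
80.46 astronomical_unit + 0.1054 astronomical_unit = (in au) 80.57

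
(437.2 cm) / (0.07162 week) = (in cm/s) 0.01009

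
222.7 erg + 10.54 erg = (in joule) 2.332e-05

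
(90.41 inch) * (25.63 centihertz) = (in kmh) 2.119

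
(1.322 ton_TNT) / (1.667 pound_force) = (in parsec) 2.417e-08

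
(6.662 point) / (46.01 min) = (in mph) 1.904e-06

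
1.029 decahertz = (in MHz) 1.029e-05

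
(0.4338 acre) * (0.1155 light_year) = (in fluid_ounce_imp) 6.751e+22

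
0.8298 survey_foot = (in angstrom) 2.529e+09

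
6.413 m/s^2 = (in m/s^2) 6.413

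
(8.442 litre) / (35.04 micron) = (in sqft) 2593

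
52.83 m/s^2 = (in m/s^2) 52.83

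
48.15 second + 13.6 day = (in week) 1.943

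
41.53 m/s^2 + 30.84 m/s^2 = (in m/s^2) 72.37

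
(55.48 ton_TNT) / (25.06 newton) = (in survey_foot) 3.039e+10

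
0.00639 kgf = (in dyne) 6266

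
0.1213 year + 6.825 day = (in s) 4.415e+06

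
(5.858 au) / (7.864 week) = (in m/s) 1.843e+05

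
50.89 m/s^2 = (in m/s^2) 50.89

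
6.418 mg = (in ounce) 0.0002264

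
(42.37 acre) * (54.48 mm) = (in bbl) 5.876e+04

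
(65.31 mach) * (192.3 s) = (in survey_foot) 1.403e+07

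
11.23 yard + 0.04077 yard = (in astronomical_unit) 6.889e-11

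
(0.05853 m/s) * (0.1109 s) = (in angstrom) 6.491e+07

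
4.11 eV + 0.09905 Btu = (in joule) 104.5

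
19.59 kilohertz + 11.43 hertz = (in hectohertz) 196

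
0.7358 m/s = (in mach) 0.002161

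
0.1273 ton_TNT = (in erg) 5.326e+15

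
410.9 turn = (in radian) 2582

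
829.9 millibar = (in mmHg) 622.5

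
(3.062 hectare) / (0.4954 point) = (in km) 1.752e+05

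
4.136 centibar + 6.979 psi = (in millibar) 522.5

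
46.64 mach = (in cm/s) 1.588e+06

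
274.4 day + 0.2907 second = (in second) 2.371e+07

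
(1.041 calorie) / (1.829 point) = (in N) 6750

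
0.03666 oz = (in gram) 1.039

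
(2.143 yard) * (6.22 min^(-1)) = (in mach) 0.0005966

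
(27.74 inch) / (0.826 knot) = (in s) 1.658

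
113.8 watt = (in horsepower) 0.1526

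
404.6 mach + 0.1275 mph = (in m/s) 1.378e+05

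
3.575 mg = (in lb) 7.882e-06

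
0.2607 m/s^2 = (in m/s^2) 0.2607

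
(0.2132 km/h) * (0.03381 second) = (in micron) 2002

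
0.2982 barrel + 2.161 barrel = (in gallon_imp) 86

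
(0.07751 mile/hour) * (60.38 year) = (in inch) 2.598e+09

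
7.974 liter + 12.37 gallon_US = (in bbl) 0.3447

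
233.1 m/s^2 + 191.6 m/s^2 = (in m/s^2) 424.7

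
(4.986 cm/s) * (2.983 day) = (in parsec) 4.165e-13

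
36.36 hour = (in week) 0.2164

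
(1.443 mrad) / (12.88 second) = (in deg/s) 0.006419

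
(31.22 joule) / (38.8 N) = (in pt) 2281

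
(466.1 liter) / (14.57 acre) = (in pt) 0.02241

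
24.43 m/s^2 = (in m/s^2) 24.43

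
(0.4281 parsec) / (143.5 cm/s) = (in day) 1.065e+11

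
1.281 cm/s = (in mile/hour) 0.02866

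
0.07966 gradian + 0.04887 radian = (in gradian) 3.191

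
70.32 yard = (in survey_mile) 0.03995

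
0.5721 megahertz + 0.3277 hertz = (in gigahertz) 0.0005721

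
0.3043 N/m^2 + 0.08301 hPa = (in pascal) 8.605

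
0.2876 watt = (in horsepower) 0.0003857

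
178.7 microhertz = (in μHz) 178.7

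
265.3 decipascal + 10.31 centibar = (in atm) 0.102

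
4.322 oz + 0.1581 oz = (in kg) 0.127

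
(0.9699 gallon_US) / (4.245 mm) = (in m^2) 0.8649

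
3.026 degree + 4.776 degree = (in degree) 7.802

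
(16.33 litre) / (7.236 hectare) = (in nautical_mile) 1.219e-10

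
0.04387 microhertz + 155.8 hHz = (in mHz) 1.558e+07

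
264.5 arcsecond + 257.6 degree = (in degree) 257.7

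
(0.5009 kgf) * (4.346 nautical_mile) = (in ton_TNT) 9.45e-06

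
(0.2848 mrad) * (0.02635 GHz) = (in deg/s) 4.3e+05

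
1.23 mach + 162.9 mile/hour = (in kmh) 1770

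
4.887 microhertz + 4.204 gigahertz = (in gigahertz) 4.204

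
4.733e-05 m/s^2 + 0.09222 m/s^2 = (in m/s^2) 0.09227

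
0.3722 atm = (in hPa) 377.1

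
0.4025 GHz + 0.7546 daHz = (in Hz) 4.025e+08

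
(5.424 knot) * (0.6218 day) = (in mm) 1.499e+08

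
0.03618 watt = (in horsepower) 4.852e-05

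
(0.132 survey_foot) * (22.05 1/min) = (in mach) 4.342e-05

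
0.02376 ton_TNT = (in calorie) 2.376e+07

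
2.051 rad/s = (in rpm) 19.59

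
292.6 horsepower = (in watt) 2.182e+05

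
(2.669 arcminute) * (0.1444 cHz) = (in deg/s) 6.423e-05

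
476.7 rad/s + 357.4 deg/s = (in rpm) 4612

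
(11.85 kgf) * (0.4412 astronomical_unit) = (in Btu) 7.27e+09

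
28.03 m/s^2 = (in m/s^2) 28.03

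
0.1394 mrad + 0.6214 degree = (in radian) 0.01098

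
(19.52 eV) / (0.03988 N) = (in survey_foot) 2.573e-16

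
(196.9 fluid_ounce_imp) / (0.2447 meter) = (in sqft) 0.2461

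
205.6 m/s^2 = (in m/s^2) 205.6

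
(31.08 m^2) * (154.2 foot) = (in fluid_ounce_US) 4.939e+07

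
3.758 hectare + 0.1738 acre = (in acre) 9.46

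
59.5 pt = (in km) 2.099e-05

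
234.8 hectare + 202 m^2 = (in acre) 580.3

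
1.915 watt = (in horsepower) 0.002568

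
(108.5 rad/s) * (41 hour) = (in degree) 9.176e+08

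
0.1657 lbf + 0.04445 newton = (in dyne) 7.815e+04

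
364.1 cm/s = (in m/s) 3.641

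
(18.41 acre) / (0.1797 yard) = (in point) 1.285e+09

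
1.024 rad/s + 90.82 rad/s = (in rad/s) 91.84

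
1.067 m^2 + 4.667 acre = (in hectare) 1.889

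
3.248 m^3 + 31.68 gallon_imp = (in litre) 3392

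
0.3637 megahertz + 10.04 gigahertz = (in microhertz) 1.004e+16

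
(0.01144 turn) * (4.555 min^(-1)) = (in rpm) 0.05211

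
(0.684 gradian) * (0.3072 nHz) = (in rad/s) 3.301e-12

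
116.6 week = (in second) 7.052e+07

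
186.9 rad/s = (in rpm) 1785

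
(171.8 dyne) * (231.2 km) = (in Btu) 0.3765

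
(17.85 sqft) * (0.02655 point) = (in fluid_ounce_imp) 0.5467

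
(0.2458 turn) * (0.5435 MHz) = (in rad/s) 8.394e+05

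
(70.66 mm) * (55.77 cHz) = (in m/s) 0.03941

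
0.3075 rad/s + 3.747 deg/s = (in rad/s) 0.3729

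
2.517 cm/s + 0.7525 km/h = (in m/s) 0.2342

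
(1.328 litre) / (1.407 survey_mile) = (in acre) 1.449e-10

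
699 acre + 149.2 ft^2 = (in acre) 699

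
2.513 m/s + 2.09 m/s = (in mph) 10.3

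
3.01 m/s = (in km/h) 10.84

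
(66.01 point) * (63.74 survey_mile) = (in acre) 0.5903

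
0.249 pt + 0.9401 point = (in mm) 0.4195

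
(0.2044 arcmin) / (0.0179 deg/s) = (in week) 3.147e-07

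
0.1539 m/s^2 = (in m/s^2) 0.1539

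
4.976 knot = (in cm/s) 256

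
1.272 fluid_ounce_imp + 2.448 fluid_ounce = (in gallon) 0.02867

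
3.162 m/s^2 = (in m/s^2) 3.162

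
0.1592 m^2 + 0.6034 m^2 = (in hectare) 7.626e-05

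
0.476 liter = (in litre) 0.476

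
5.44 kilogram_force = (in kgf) 5.44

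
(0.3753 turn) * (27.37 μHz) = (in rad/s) 6.454e-05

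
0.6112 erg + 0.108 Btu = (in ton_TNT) 2.723e-08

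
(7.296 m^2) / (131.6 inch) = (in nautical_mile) 0.001179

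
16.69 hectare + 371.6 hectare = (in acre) 959.5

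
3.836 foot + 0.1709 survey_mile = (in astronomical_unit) 1.846e-09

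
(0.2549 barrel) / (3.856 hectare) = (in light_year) 1.111e-22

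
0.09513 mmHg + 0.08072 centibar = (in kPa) 0.0934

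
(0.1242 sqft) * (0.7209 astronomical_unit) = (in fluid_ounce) 4.208e+13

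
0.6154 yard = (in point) 1595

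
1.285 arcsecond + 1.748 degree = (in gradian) 1.943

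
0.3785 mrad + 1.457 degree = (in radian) 0.02581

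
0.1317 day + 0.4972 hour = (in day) 0.1524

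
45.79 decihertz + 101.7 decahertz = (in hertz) 1022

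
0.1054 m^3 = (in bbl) 0.6629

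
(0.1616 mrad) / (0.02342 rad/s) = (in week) 1.141e-08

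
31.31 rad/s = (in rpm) 299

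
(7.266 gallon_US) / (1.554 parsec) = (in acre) 1.417e-22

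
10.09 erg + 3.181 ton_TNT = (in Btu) 1.261e+07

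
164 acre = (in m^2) 6.637e+05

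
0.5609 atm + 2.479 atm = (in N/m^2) 3.08e+05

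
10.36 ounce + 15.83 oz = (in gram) 742.5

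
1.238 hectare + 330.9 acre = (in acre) 334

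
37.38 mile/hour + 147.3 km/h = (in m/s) 57.63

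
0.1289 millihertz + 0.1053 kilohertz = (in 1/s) 105.3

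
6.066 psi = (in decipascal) 4.182e+05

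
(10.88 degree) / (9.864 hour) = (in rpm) 5.106e-05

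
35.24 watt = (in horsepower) 0.04726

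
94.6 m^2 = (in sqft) 1018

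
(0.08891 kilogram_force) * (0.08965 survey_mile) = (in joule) 125.8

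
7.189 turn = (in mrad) 4.517e+04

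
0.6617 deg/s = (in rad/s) 0.01155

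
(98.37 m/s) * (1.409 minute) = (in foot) 2.728e+04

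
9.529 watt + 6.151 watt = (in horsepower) 0.02103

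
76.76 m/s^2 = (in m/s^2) 76.76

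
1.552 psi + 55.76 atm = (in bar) 56.61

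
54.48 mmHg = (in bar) 0.07263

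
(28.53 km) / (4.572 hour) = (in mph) 3.877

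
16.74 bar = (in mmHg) 1.256e+04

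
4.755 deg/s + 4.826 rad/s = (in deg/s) 281.3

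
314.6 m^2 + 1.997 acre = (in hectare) 0.8396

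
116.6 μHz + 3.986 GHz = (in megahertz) 3986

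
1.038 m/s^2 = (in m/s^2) 1.038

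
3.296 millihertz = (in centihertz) 0.3296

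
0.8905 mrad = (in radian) 0.0008905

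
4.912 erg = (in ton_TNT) 1.174e-16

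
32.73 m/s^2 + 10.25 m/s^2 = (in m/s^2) 42.98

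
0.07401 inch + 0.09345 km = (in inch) 3679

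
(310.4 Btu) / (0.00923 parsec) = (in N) 1.15e-09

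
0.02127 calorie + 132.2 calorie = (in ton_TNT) 1.322e-07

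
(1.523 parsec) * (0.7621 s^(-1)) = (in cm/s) 3.581e+18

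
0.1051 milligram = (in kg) 1.051e-07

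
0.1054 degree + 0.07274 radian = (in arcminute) 256.4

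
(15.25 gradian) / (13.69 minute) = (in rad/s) 0.0002916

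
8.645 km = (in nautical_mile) 4.668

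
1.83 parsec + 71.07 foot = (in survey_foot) 1.853e+17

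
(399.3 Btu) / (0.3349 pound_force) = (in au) 1.89e-06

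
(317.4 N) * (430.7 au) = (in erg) 2.045e+23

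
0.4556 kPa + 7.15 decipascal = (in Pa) 456.3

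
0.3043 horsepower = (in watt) 226.9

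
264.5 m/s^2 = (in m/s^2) 264.5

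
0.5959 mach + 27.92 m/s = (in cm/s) 2.308e+04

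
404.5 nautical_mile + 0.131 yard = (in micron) 7.491e+11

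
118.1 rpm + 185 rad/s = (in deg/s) 1.131e+04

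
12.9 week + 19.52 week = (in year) 0.6218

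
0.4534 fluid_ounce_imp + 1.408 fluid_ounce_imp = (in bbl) 0.0003327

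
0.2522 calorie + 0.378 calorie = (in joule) 2.637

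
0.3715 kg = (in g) 371.5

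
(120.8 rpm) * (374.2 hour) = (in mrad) 1.704e+10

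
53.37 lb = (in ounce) 853.9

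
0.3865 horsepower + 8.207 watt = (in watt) 296.4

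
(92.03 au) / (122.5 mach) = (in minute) 5.501e+06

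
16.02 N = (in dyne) 1.602e+06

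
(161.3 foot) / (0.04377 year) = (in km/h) 0.0001282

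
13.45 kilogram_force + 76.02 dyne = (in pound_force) 29.65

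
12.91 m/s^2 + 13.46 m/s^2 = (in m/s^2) 26.37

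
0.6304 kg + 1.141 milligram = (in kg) 0.6304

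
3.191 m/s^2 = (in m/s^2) 3.191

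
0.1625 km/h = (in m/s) 0.04514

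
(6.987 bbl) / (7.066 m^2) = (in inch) 6.189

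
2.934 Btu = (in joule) 3096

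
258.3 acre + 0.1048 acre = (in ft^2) 1.126e+07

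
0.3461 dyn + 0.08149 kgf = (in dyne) 7.991e+04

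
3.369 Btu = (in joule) 3554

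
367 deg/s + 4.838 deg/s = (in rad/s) 6.49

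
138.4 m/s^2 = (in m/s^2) 138.4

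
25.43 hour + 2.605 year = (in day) 951.9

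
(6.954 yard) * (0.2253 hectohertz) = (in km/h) 515.7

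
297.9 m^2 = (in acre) 0.07361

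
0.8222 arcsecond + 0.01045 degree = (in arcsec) 38.44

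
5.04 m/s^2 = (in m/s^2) 5.04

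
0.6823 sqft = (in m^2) 0.06339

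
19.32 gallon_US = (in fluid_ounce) 2473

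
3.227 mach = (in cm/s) 1.099e+05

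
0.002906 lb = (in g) 1.318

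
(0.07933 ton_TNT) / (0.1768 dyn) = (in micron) 1.877e+20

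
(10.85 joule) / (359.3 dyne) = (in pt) 8.56e+06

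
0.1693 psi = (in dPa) 1.167e+04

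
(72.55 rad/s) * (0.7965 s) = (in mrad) 5.779e+04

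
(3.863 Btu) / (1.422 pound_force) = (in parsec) 2.088e-14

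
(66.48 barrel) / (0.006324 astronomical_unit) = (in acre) 2.761e-12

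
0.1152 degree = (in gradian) 0.128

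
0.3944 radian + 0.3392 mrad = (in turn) 0.06282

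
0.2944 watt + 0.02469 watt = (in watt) 0.3191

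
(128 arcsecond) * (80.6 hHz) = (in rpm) 47.76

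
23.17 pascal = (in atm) 0.0002287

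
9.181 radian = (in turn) 1.461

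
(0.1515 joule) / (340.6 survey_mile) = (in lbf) 6.213e-08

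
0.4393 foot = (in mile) 8.32e-05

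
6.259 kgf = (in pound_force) 13.8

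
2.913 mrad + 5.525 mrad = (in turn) 0.001343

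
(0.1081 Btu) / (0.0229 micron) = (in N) 4.98e+09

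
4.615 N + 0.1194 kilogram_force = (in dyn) 5.786e+05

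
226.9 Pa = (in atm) 0.002239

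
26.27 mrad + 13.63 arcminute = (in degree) 1.732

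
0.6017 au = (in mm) 9.001e+13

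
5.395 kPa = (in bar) 0.05395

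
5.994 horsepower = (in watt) 4470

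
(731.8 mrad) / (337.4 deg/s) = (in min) 0.002071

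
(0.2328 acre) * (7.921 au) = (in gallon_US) 2.949e+17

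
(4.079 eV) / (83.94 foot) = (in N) 2.554e-20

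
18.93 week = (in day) 132.5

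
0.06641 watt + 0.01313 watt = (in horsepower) 0.0001067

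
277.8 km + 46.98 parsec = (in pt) 4.109e+21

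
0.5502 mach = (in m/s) 187.3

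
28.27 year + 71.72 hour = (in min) 1.486e+07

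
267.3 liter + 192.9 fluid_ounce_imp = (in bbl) 1.716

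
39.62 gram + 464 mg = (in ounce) 1.414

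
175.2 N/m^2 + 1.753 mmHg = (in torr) 3.067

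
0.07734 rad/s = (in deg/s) 4.431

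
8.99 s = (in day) 0.0001041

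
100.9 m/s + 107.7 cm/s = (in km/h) 367.1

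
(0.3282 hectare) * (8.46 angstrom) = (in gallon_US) 0.0007335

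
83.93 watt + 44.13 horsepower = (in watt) 3.299e+04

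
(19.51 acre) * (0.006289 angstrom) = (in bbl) 3.123e-07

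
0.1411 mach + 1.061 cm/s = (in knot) 93.41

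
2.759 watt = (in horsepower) 0.0037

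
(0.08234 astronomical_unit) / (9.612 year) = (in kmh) 146.3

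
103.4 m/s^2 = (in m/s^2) 103.4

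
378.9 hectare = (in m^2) 3.789e+06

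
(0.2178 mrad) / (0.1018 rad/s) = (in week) 3.538e-09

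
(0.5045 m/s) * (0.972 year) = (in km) 1.546e+04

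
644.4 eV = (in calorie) 2.468e-17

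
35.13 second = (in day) 0.0004066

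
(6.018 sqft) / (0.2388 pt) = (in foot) 2.177e+04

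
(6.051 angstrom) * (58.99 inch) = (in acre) 2.24e-13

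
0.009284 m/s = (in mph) 0.02077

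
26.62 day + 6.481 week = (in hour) 1728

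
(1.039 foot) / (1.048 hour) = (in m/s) 8.394e-05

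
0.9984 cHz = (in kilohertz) 9.984e-06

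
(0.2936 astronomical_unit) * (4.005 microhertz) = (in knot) 3.419e+05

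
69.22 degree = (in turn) 0.1923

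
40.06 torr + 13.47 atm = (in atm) 13.52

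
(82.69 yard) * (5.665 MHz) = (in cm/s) 4.283e+10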